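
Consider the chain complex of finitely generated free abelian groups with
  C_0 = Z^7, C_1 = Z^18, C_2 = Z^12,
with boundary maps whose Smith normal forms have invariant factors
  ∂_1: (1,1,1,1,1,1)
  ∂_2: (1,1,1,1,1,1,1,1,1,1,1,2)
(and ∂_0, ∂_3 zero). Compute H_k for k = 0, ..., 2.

H_0: b_0 = 7 − 0 − 6 = 1; torsion from ∂_1 factors > 1: none. So H_0 ≅ Z.
H_1: b_1 = 18 − 6 − 12 = 0; torsion from ∂_2 factors > 1: [2]. So H_1 ≅ Z_2.
H_2: b_2 = 12 − 12 − 0 = 0; torsion from ∂_3 factors > 1: none. So H_2 ≅ 0.

H_0 ≅ Z,  H_1 ≅ Z_2,  H_2 = 0.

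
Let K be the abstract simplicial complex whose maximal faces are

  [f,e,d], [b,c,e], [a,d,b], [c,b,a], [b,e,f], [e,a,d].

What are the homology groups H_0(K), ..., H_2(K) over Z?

We work with the vertex ordering a < b < c < d < e < f. The simplices of K, each written with vertices in increasing order, are:

  0-simplices (6): a, b, c, d, e, f
  1-simplices (12): ab, ac, ad, ae, bc, bd, be, bf, ce, de, df, ef
  2-simplices (6): abc, abd, ade, bce, bef, def

so the chain groups are C_0 ≅ Z^6, C_1 ≅ Z^12, C_2 ≅ Z^6.

The boundary map ∂_1: C_1 → C_0 is given by ∂[p,q] = [q] − [p]. For instance
  ∂bf = f − b.
The resulting 6×12 matrix has rank 5, and its Smith normal form has invariant factors (1,1,1,1,1).

∂_2: C_2 → C_1 sends each 2-simplex [p,q,r] to [q,r] − [p,r] + [p,q]. For instance
  ∂bce = ce − be + bc,
  ∂ade = de − ae + ad.
As a 12×6 matrix over Z this has rank 6, with invariant factors (1,1,1,1,1,1).

Now H_k = ker ∂_k / im ∂_{k+1}, so:

  H_0: rank C_0 − rank ∂_1 = 6 − 5 = 1, and the invariant factors of ∂_1 are all 1, so H_0 ≅ Z.
  H_1: rank ker ∂_1 − rank ∂_2 = (12 − 5) − 6 = 1, and the invariant factors of ∂_2 are all 1, so H_1 ≅ Z.
  H_2: rank ker ∂_2 − rank ∂_3 = (6 − 6) − 0 = 0, and there is no ∂_3, so H_2 ≅ 0.

As a check, the Euler characteristic is 6 − 12 + 6 = 0, which agrees with 1 − 1 + 0 = 0.
(K is a triangulation of the cylinder S^1 x I.)

H_0 = Z,  H_1 = Z,  H_2 = 0.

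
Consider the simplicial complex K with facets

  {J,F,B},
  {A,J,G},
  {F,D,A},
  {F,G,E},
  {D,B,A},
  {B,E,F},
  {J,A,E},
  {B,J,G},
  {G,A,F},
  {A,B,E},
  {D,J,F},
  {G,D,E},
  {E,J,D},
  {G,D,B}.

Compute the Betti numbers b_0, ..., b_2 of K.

We work with the vertex ordering A < B < D < E < F < G < J. The simplices of K, each written with vertices in increasing order, are:

  0-simplices (7): A, B, D, E, F, G, J
  1-simplices (21): AB, AD, AE, AF, AG, AJ, BD, BE, BF, BG, BJ, DE, DF, DG, DJ, EF, EG, EJ, FG, FJ, GJ
  2-simplices (14): ABD, ABE, ADF, AEJ, AFG, AGJ, BDG, BEF, BFJ, BGJ, DEG, DEJ, DFJ, EFG

Hence C_0 ≅ Z^7, C_1 ≅ Z^21, C_2 ≅ Z^14.

Boundary ∂_1: C_1 → C_0 maps an edge to its endpoints' difference, ∂[p,q] = q − p. For instance
  ∂AD = D − A.
The resulting 7×21 matrix has rank 6, and its Smith normal form has invariant factors (1,1,1,1,1,1).

Boundary ∂_2: C_2 → C_1 sends each 2-simplex [p,q,r] to [q,r] − [p,r] + [p,q]. For instance
  ∂ABD = BD − AD + AB,
  ∂BDG = DG − BG + BD.
As a 21×14 matrix over Z this has rank 13, with invariant factors (1,1,1,1,1,1,1,1,1,1,1,1,1).

Reading off H_k = ker ∂_k / im ∂_{k+1}:

  H_0: rank C_0 − rank ∂_1 = 7 − 6 = 1, and the invariant factors of ∂_1 are all 1, so H_0 ≅ Z.
  H_1: rank ker ∂_1 − rank ∂_2 = (21 − 6) − 13 = 2, and the invariant factors of ∂_2 are all 1, so H_1 ≅ Z^2.
  H_2: rank ker ∂_2 − rank ∂_3 = (14 − 13) − 0 = 1, and there is no ∂_3, so H_2 ≅ Z.

Hence the Betti numbers are b_0 = 1, b_1 = 2, b_2 = 1.

b_0 = 1, b_1 = 2, b_2 = 1.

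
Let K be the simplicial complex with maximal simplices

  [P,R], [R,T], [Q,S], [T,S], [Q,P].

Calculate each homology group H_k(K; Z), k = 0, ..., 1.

H_0 = Z,  H_1 = Z.

Fix the vertex order P < Q < R < S < T and write every simplex with vertices in increasing order. Then dim K = 1 and the simplices of K are:

  0-simplices (5): P, Q, R, S, T
  1-simplices (5): PQ, PR, QS, RT, ST

giving chain groups C_0 ≅ Z^5, C_1 ≅ Z^5.

∂_1: C_1 → C_0 sends each edge [p,q] (with p < q) to q − p.
As a 5×5 matrix over Z this has rank 4, with invariant factors (1,1,1,1).

Computing H_k = (kernel of ∂_k) / (image of ∂_{k+1}):

  H_0: rank C_0 − rank ∂_1 = 5 − 4 = 1, and the invariant factors of ∂_1 are all 1, so H_0 ≅ Z.
  H_1: rank ker ∂_1 − rank ∂_2 = (5 − 4) − 0 = 1, and there is no ∂_2, so H_1 ≅ Z.

(K is a triangulation of the circle S^1.)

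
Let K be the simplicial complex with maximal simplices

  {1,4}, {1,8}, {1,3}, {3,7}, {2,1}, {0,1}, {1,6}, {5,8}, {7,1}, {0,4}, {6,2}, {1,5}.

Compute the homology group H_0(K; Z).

H_0 = Z.

K has 9 vertices, 12 edges.
rank ∂_0 = 0, rank ∂_1 = 8 ⇒ b_0 = 9 − 0 − 8 = 1; all invariant factors of ∂_1 are 1 so no torsion. So H_0 ≅ Z.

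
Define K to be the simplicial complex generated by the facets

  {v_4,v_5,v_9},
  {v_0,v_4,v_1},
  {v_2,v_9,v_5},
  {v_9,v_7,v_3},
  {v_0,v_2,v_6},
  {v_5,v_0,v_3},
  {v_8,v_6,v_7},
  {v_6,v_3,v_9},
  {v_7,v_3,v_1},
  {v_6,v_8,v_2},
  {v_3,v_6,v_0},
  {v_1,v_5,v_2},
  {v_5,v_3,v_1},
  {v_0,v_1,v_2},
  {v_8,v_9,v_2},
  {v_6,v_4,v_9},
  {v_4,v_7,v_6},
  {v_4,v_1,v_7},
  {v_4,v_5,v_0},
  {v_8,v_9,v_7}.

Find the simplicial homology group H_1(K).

H_1 ≅ Z ⊕ Z/2Z.

We work with the vertex ordering v_0 < v_1 < v_2 < v_3 < v_4 < v_5 < v_6 < v_7 < v_8 < v_9. The simplices of K, each written with vertices in increasing order, are:

  0-simplices (10): [v_0], [v_1], [v_2], [v_3], [v_4], [v_5], [v_6], [v_7], [v_8], [v_9]
  1-simplices (30): (30 of them)
  2-simplices (20): (20 of them)

giving chain groups C_0 ≅ Z^10, C_1 ≅ Z^30, C_2 ≅ Z^20.

∂_1: C_1 → C_0 maps an edge to its endpoints' difference, ∂[p,q] = q − p. For instance
  ∂[v_6,v_9] = [v_9] − [v_6].
The 10×30 boundary matrix has rank 9 and Smith normal form diag(1,1,1,1,1,1,1,1,1).

Boundary ∂_2: C_2 → C_1 sends each 2-simplex [p,q,r] to [q,r] − [p,r] + [p,q]. For instance
  ∂[v_3,v_7,v_9] = [v_7,v_9] − [v_3,v_9] + [v_3,v_7],
  ∂[v_3,v_6,v_9] = [v_6,v_9] − [v_3,v_9] + [v_3,v_6].
The resulting 30×20 matrix has rank 20, and its Smith normal form has invariant factors (1,1,1,1,1,1,1,1,1,1,1,1,1,1,1,1,1,1,1,2).

Reading off H_k = ker ∂_k / im ∂_{k+1}:

  H_1: rank ker ∂_1 − rank ∂_2 = (30 − 9) − 20 = 1, and ∂_2 has invariant factor 2 > 1, so H_1 ≅ Z ⊕ Z/2Z.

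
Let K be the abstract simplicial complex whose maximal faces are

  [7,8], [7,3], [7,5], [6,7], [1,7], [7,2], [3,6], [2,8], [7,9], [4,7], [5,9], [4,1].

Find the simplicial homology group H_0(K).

H_0 ≅ Z.

Take the total order 1 < 2 < 3 < 4 < 5 < 6 < 7 < 8 < 9 on the vertex set. Then K (dimension 1) consists of the simplices:

  0-simplices (9): [1], [2], [3], [4], [5], [6], [7], [8], [9]
  1-simplices (12): [1,4], [1,7], [2,7], [2,8], [3,6], [3,7], [4,7], [5,7], [5,9], [6,7], [7,8], [7,9]

Hence C_0 ≅ Z^9, C_1 ≅ Z^12.

∂_1: C_1 → C_0 is given by ∂[p,q] = [q] − [p].
The 9×12 boundary matrix has rank 8 and Smith normal form diag(1,1,1,1,1,1,1,1).

Now H_k = ker ∂_k / im ∂_{k+1}, so:

  H_0: rank C_0 − rank ∂_1 = 9 − 8 = 1, and the invariant factors of ∂_1 are all 1, so H_0 ≅ Z.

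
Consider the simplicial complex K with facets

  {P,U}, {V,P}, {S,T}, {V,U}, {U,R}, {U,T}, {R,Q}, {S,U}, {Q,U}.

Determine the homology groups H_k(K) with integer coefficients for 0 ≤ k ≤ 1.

H_0 ≅ Z,  H_1 ≅ Z^3.

Fix the vertex order P < Q < R < S < T < U < V and write every simplex with vertices in increasing order. Then dim K = 1 and the simplices of K are:

  0-simplices (7): P, Q, R, S, T, U, V
  1-simplices (9): PU, PV, QR, QU, RU, ST, SU, TU, UV

Hence C_0 ≅ Z^7, C_1 ≅ Z^9.

Boundary ∂_1: C_1 → C_0 sends each edge [p,q] (with p < q) to q − p. For instance
  ∂ST = T − S.
The resulting 7×9 matrix has rank 6, and its Smith normal form has invariant factors (1,1,1,1,1,1).

Now H_k = ker ∂_k / im ∂_{k+1}, so:

  H_0: rank C_0 − rank ∂_1 = 7 − 6 = 1, and the invariant factors of ∂_1 are all 1, so H_0 ≅ Z.
  H_1: rank ker ∂_1 − rank ∂_2 = (9 − 6) − 0 = 3, and there is no ∂_2, so H_1 ≅ Z^3.

(K is a triangulation of a wedge of 3 circles.)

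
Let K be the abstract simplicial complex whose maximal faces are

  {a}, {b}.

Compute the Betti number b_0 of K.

Take the total order a < b on the vertex set. Then K (dimension 0) consists of the simplices:

  0-simplices (2): a, b

so the chain groups are C_0 ≅ Z^2.

Computing H_k = (kernel of ∂_k) / (image of ∂_{k+1}):

  H_0: rank C_0 − rank ∂_1 = 2 − 0 = 2, and there is no ∂_1, so H_0 ≅ Z^2.

(K is a triangulation of a set of 2 points.)

Hence the Betti numbers are b_0 = 2.

b_0 = 2.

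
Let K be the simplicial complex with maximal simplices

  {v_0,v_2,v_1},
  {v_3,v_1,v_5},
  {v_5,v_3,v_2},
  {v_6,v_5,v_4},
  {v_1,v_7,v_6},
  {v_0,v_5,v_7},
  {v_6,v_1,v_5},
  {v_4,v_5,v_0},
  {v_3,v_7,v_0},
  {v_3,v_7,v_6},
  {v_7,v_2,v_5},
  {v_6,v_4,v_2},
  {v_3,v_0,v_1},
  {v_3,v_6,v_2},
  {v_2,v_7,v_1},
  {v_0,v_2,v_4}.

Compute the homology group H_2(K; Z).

H_2 ≅ Z.

Order the vertices as v_0 < v_1 < v_2 < v_3 < v_4 < v_5 < v_6 < v_7. Listing each simplex with vertices in this order, K has dimension 2 with simplices:

  0-simplices (8): [v_0], [v_1], [v_2], [v_3], [v_4], [v_5], [v_6], [v_7]
  1-simplices (24): (24 of them)
  2-simplices (16): (16 of them)

Hence C_0 ≅ Z^8, C_1 ≅ Z^24, C_2 ≅ Z^16.

The boundary map ∂_1: C_1 → C_0 is given by ∂[p,q] = [q] − [p].
This gives a 8×24 integer matrix of rank 7; reducing to Smith normal form yields diagonal entries (1,1,1,1,1,1,1).

Boundary ∂_2: C_2 → C_1 maps a triangle to the signed sum of its edges. For instance
  ∂[v_2,v_3,v_5] = [v_3,v_5] − [v_2,v_5] + [v_2,v_3],
  ∂[v_1,v_5,v_6] = [v_5,v_6] − [v_1,v_6] + [v_1,v_5].
The resulting 24×16 matrix has rank 15, and its Smith normal form has invariant factors (1,1,1,1,1,1,1,1,1,1,1,1,1,1,1).

Now H_k = ker ∂_k / im ∂_{k+1}, so:

  H_2: rank ker ∂_2 − rank ∂_3 = (16 − 15) − 0 = 1, and there is no ∂_3, so H_2 ≅ Z.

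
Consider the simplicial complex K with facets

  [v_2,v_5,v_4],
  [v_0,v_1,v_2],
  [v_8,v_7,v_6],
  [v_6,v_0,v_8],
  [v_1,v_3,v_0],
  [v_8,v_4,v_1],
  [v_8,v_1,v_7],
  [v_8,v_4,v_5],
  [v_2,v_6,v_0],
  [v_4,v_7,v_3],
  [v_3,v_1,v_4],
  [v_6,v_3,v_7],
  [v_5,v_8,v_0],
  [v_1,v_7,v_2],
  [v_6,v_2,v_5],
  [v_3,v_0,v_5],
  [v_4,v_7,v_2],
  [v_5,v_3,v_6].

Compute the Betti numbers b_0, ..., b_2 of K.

Take the total order v_0 < v_1 < v_2 < v_3 < v_4 < v_5 < v_6 < v_7 < v_8 on the vertex set. Then K (dimension 2) consists of the simplices:

  0-simplices (9): [v_0], [v_1], [v_2], [v_3], [v_4], [v_5], [v_6], [v_7], [v_8]
  1-simplices (27): (27 of them)
  2-simplices (18): (18 of them)

Hence C_0 ≅ Z^9, C_1 ≅ Z^27, C_2 ≅ Z^18.

The boundary map ∂_1: C_1 → C_0 maps an edge to its endpoints' difference, ∂[p,q] = q − p.
The 9×27 boundary matrix has rank 8 and Smith normal form diag(1,1,1,1,1,1,1,1).

∂_2: C_2 → C_1 acts by ∂[p,q,r] = [q,r] − [p,r] + [p,q]. For instance
  ∂[v_1,v_4,v_8] = [v_4,v_8] − [v_1,v_8] + [v_1,v_4],
  ∂[v_3,v_5,v_6] = [v_5,v_6] − [v_3,v_6] + [v_3,v_5].
The resulting 27×18 matrix has rank 18, and its Smith normal form has invariant factors (1,1,1,1,1,1,1,1,1,1,1,1,1,1,1,1,1,2).

Now H_k = ker ∂_k / im ∂_{k+1}, so:

  H_0: rank C_0 − rank ∂_1 = 9 − 8 = 1, and the invariant factors of ∂_1 are all 1, so H_0 = Z.
  H_1: rank ker ∂_1 − rank ∂_2 = (27 − 8) − 18 = 1, and ∂_2 has invariant factor 2 > 1, so H_1 = Z ⊕ Z_2.
  H_2: rank ker ∂_2 − rank ∂_3 = (18 − 18) − 0 = 0, and there is no ∂_3, so H_2 = 0.

(K is a triangulation of the Klein bottle.)

Hence the Betti numbers are b_0 = 1, b_1 = 1, b_2 = 0.

b_0 = 1, b_1 = 1, b_2 = 0.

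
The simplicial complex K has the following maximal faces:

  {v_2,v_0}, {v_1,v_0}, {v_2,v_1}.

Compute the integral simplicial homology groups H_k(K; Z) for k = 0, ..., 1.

H_0 = Z,  H_1 = Z.

Order the vertices as v_0 < v_1 < v_2. Listing each simplex with vertices in this order, K has dimension 1 with simplices:

  0-simplices (3): [v_0], [v_1], [v_2]
  1-simplices (3): [v_0,v_1], [v_0,v_2], [v_1,v_2]

so the chain groups are C_0 ≅ Z^3, C_1 ≅ Z^3.

Boundary ∂_1: C_1 → C_0 maps an edge to its endpoints' difference, ∂[p,q] = q − p.
This gives a 3×3 integer matrix of rank 2; reducing to Smith normal form yields diagonal entries (1,1).

Computing H_k = (kernel of ∂_k) / (image of ∂_{k+1}):

  H_0: rank C_0 − rank ∂_1 = 3 − 2 = 1, and the invariant factors of ∂_1 are all 1, so H_0 ≅ Z.
  H_1: rank ker ∂_1 − rank ∂_2 = (3 − 2) − 0 = 1, and there is no ∂_2, so H_1 ≅ Z.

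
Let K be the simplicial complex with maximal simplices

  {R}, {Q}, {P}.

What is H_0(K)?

K has 3 vertices.
rank ∂_0 = 0, rank ∂_1 = 0 ⇒ b_0 = 3 − 0 − 0 = 3. So H_0 ≅ Z^3.

H_0 = Z^3.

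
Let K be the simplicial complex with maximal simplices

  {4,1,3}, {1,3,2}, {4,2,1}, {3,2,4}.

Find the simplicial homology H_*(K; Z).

K has 4 vertices, 6 edges, 4 triangles.
rank ∂_0 = 0, rank ∂_1 = 3 ⇒ b_0 = 4 − 0 − 3 = 1; all invariant factors of ∂_1 are 1 so no torsion. So H_0 ≅ Z.
rank ∂_1 = 3, rank ∂_2 = 3 ⇒ b_1 = 6 − 3 − 3 = 0; all invariant factors of ∂_2 are 1 so no torsion. So H_1 ≅ 0.
rank ∂_2 = 3, rank ∂_3 = 0 ⇒ b_2 = 4 − 3 − 0 = 1. So H_2 ≅ Z.

H_0 = Z,  H_1 = 0,  H_2 = Z.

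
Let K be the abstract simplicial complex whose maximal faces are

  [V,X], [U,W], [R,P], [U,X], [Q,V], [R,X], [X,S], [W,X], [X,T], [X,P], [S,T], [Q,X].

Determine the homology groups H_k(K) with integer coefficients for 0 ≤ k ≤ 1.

Take the total order P < Q < R < S < T < U < V < W < X on the vertex set. Then K (dimension 1) consists of the simplices:

  0-simplices (9): P, Q, R, S, T, U, V, W, X
  1-simplices (12): PR, PX, QV, QX, RX, ST, SX, TX, UW, UX, VX, WX

giving chain groups C_0 ≅ Z^9, C_1 ≅ Z^12.

Boundary ∂_1: C_1 → C_0 is given by ∂[p,q] = [q] − [p].
This gives a 9×12 integer matrix of rank 8; reducing to Smith normal form yields diagonal entries (1,1,1,1,1,1,1,1).

Now H_k = ker ∂_k / im ∂_{k+1}, so:

  H_0: rank C_0 − rank ∂_1 = 9 − 8 = 1, and the invariant factors of ∂_1 are all 1, so H_0 ≅ Z.
  H_1: rank ker ∂_1 − rank ∂_2 = (12 − 8) − 0 = 4, and there is no ∂_2, so H_1 ≅ Z^4.

(K is a triangulation of a wedge of 4 circles.)

H_0 ≅ Z,  H_1 ≅ Z^4.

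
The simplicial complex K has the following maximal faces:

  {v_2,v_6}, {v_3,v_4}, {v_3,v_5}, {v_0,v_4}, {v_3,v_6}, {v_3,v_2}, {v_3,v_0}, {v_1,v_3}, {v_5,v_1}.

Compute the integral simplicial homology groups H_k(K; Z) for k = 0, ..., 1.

Take the total order v_0 < v_1 < v_2 < v_3 < v_4 < v_5 < v_6 on the vertex set. Then K (dimension 1) consists of the simplices:

  0-simplices (7): [v_0], [v_1], [v_2], [v_3], [v_4], [v_5], [v_6]
  1-simplices (9): [v_0,v_3], [v_0,v_4], [v_1,v_3], [v_1,v_5], [v_2,v_3], [v_2,v_6], [v_3,v_4], [v_3,v_5], [v_3,v_6]

giving chain groups C_0 ≅ Z^7, C_1 ≅ Z^9.

The boundary map ∂_1: C_1 → C_0 is given by ∂[p,q] = [q] − [p]. For instance
  ∂[v_3,v_6] = [v_6] − [v_3].
This gives a 7×9 integer matrix of rank 6; reducing to Smith normal form yields diagonal entries (1,1,1,1,1,1).

From H_k ≅ ker(∂_k) / im(∂_{k+1}) we obtain:

  H_0: rank C_0 − rank ∂_1 = 7 − 6 = 1, and the invariant factors of ∂_1 are all 1, so H_0 ≅ Z.
  H_1: rank ker ∂_1 − rank ∂_2 = (9 − 6) − 0 = 3, and there is no ∂_2, so H_1 ≅ Z^3.

As a check, the Euler characteristic is 7 − 9 = -2, which agrees with 1 − 3 = -2.
(K is a triangulation of a wedge of 3 circles.)

H_0 ≅ Z,  H_1 ≅ Z^3.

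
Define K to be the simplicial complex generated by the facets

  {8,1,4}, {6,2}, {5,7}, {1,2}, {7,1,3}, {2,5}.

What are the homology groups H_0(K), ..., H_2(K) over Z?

We work with the vertex ordering 1 < 2 < 3 < 4 < 5 < 6 < 7 < 8. The simplices of K, each written with vertices in increasing order, are:

  0-simplices (8): [1], [2], [3], [4], [5], [6], [7], [8]
  1-simplices (10): [1,2], [1,3], [1,4], [1,7], [1,8], [2,5], [2,6], [3,7], [4,8], [5,7]
  2-simplices (2): [1,3,7], [1,4,8]

Hence C_0 ≅ Z^8, C_1 ≅ Z^10, C_2 ≅ Z^2.

Boundary ∂_1: C_1 → C_0 is given by ∂[p,q] = [q] − [p]. For instance
  ∂[5,7] = [7] − [5].
The 8×10 boundary matrix has rank 7 and Smith normal form diag(1,1,1,1,1,1,1).

Boundary ∂_2: C_2 → C_1 maps a triangle to the signed sum of its edges. For instance
  ∂[1,3,7] = [3,7] − [1,7] + [1,3],
  ∂[1,4,8] = [4,8] − [1,8] + [1,4].
This gives a 10×2 integer matrix of rank 2; reducing to Smith normal form yields diagonal entries (1,1).

Reading off H_k = ker ∂_k / im ∂_{k+1}:

  H_0: rank C_0 − rank ∂_1 = 8 − 7 = 1, and the invariant factors of ∂_1 are all 1, so H_0 ≅ Z.
  H_1: rank ker ∂_1 − rank ∂_2 = (10 − 7) − 2 = 1, and the invariant factors of ∂_2 are all 1, so H_1 ≅ Z.
  H_2: rank ker ∂_2 − rank ∂_3 = (2 − 2) − 0 = 0, and there is no ∂_3, so H_2 ≅ 0.

H_0 ≅ Z,  H_1 ≅ Z,  H_2 = 0.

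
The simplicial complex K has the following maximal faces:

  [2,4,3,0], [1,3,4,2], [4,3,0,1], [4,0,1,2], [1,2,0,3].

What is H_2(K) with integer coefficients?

H_2 ≅ 0.

Fix the vertex order 0 < 1 < 2 < 3 < 4 and write every simplex with vertices in increasing order. Then dim K = 3 and the simplices of K are:

  0-simplices (5): [0], [1], [2], [3], [4]
  1-simplices (10): [0,1], [0,2], [0,3], [0,4], [1,2], [1,3], [1,4], [2,3], [2,4], [3,4]
  2-simplices (10): [0,1,2], [0,1,3], [0,1,4], [0,2,3], [0,2,4], [0,3,4], [1,2,3], [1,2,4], [1,3,4], [2,3,4]
  3-simplices (5): [0,1,2,3], [0,1,2,4], [0,1,3,4], [0,2,3,4], [1,2,3,4]

Hence C_0 ≅ Z^5, C_1 ≅ Z^10, C_2 ≅ Z^10, C_3 ≅ Z^5.

∂_1: C_1 → C_0 sends each edge [p,q] (with p < q) to q − p. For instance
  ∂[0,4] = [4] − [0].
The resulting 5×10 matrix has rank 4, and its Smith normal form has invariant factors (1,1,1,1).

The boundary map ∂_2: C_2 → C_1 acts by ∂[p,q,r] = [q,r] − [p,r] + [p,q]. For instance
  ∂[0,2,3] = [2,3] − [0,3] + [0,2],
  ∂[0,3,4] = [3,4] − [0,4] + [0,3].
The resulting 10×10 matrix has rank 6, and its Smith normal form has invariant factors (1,1,1,1,1,1).

The boundary map ∂_3: C_3 → C_2 sends each 3-simplex σ to the alternating sum Σ_i (−1)^i (σ with its i-th vertex removed). For instance
  ∂[0,1,3,4] = [1,3,4] − [0,3,4] + [0,1,4] − [0,1,3],
  ∂[0,1,2,4] = [1,2,4] − [0,2,4] + [0,1,4] − [0,1,2].
As a 10×5 matrix over Z this has rank 4, with invariant factors (1,1,1,1).

Computing H_k = (kernel of ∂_k) / (image of ∂_{k+1}):

  H_2: rank ker ∂_2 − rank ∂_3 = (10 − 6) − 4 = 0, and the invariant factors of ∂_3 are all 1, so H_2 = 0.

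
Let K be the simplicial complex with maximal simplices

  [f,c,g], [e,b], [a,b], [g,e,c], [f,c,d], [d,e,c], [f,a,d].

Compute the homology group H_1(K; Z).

Order the vertices as a < b < c < d < e < f < g. Listing each simplex with vertices in this order, K has dimension 2 with simplices:

  0-simplices (7): a, b, c, d, e, f, g
  1-simplices (12): ab, ad, af, be, cd, ce, cf, cg, de, df, eg, fg
  2-simplices (5): adf, cde, cdf, ceg, cfg

so the chain groups are C_0 ≅ Z^7, C_1 ≅ Z^12, C_2 ≅ Z^5.

The boundary map ∂_1: C_1 → C_0 sends each edge [p,q] (with p < q) to q − p. For instance
  ∂ad = d − a.
The resulting 7×12 matrix has rank 6, and its Smith normal form has invariant factors (1,1,1,1,1,1).

∂_2: C_2 → C_1 maps a triangle to the signed sum of its edges. For instance
  ∂ceg = eg − cg + ce,
  ∂cde = de − ce + cd.
As a 12×5 matrix over Z this has rank 5, with invariant factors (1,1,1,1,1).

Reading off H_k = ker ∂_k / im ∂_{k+1}:

  H_1: rank ker ∂_1 − rank ∂_2 = (12 − 6) − 5 = 1, and the invariant factors of ∂_2 are all 1, so H_1 = Z.

H_1 ≅ Z.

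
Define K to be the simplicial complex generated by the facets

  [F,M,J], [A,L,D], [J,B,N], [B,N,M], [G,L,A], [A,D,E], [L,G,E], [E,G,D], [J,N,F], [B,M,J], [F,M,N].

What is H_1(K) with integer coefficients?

Order the vertices as A < B < D < E < F < G < J < L < M < N. Listing each simplex with vertices in this order, K has dimension 2 with simplices:

  0-simplices (10): A, B, D, E, F, G, J, L, M, N
  1-simplices (19): AD, AE, AG, AL, BJ, BM, BN, DE, DG, DL, EG, EL, FJ, FM, FN, GL, JM, JN, MN
  2-simplices (11): ADE, ADL, AGL, BJM, BJN, BMN, DEG, EGL, FJM, FJN, FMN

so the chain groups are C_0 ≅ Z^10, C_1 ≅ Z^19, C_2 ≅ Z^11.

Boundary ∂_1: C_1 → C_0 maps an edge to its endpoints' difference, ∂[p,q] = q − p. For instance
  ∂BJ = J − B.
The resulting 10×19 matrix has rank 8, and its Smith normal form has invariant factors (1,1,1,1,1,1,1,1).

The boundary map ∂_2: C_2 → C_1 maps a triangle to the signed sum of its edges. For instance
  ∂FJN = JN − FN + FJ,
  ∂AGL = GL − AL + AG.
The 19×11 boundary matrix has rank 10 and Smith normal form diag(1,1,1,1,1,1,1,1,1,1).

Reading off H_k = ker ∂_k / im ∂_{k+1}:

  H_1: rank ker ∂_1 − rank ∂_2 = (19 − 8) − 10 = 1, and the invariant factors of ∂_2 are all 1, so H_1 ≅ Z.

H_1 ≅ Z.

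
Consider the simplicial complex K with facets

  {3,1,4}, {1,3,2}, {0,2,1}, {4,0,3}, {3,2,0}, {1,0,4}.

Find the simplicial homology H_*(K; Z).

Fix the vertex order 0 < 1 < 2 < 3 < 4 and write every simplex with vertices in increasing order. Then dim K = 2 and the simplices of K are:

  0-simplices (5): [0], [1], [2], [3], [4]
  1-simplices (9): [0,1], [0,2], [0,3], [0,4], [1,2], [1,3], [1,4], [2,3], [3,4]
  2-simplices (6): [0,1,2], [0,1,4], [0,2,3], [0,3,4], [1,2,3], [1,3,4]

Hence C_0 ≅ Z^5, C_1 ≅ Z^9, C_2 ≅ Z^6.

Boundary ∂_1: C_1 → C_0 maps an edge to its endpoints' difference, ∂[p,q] = q − p.
This gives a 5×9 integer matrix of rank 4; reducing to Smith normal form yields diagonal entries (1,1,1,1).

Boundary ∂_2: C_2 → C_1 maps a triangle to the signed sum of its edges. For instance
  ∂[0,2,3] = [2,3] − [0,3] + [0,2],
  ∂[0,1,4] = [1,4] − [0,4] + [0,1].
The resulting 9×6 matrix has rank 5, and its Smith normal form has invariant factors (1,1,1,1,1).

From H_k ≅ ker(∂_k) / im(∂_{k+1}) we obtain:

  H_0: rank C_0 − rank ∂_1 = 5 − 4 = 1, and the invariant factors of ∂_1 are all 1, so H_0 = Z.
  H_1: rank ker ∂_1 − rank ∂_2 = (9 − 4) − 5 = 0, and the invariant factors of ∂_2 are all 1, so H_1 = 0.
  H_2: rank ker ∂_2 − rank ∂_3 = (6 − 5) − 0 = 1, and there is no ∂_3, so H_2 = Z.

(K is a triangulation of the 2-sphere S^2.)

H_0 = Z,  H_1 = 0,  H_2 = Z.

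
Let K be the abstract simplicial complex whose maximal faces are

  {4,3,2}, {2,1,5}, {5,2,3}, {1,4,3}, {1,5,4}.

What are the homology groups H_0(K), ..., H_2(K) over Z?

Take the total order 1 < 2 < 3 < 4 < 5 on the vertex set. Then K (dimension 2) consists of the simplices:

  0-simplices (5): [1], [2], [3], [4], [5]
  1-simplices (10): [1,2], [1,3], [1,4], [1,5], [2,3], [2,4], [2,5], [3,4], [3,5], [4,5]
  2-simplices (5): [1,2,5], [1,3,4], [1,4,5], [2,3,4], [2,3,5]

giving chain groups C_0 ≅ Z^5, C_1 ≅ Z^10, C_2 ≅ Z^5.

Boundary ∂_1: C_1 → C_0 is given by ∂[p,q] = [q] − [p].
As a 5×10 matrix over Z this has rank 4, with invariant factors (1,1,1,1).

∂_2: C_2 → C_1 maps a triangle to the signed sum of its edges. For instance
  ∂[2,3,4] = [3,4] − [2,4] + [2,3],
  ∂[1,3,4] = [3,4] − [1,4] + [1,3].
This gives a 10×5 integer matrix of rank 5; reducing to Smith normal form yields diagonal entries (1,1,1,1,1).

Reading off H_k = ker ∂_k / im ∂_{k+1}:

  H_0: rank C_0 − rank ∂_1 = 5 − 4 = 1, and the invariant factors of ∂_1 are all 1, so H_0 ≅ Z.
  H_1: rank ker ∂_1 − rank ∂_2 = (10 − 4) − 5 = 1, and the invariant factors of ∂_2 are all 1, so H_1 ≅ Z.
  H_2: rank ker ∂_2 − rank ∂_3 = (5 − 5) − 0 = 0, and there is no ∂_3, so H_2 ≅ 0.

As a check, the Euler characteristic is 5 − 10 + 5 = 0, which agrees with 1 − 1 + 0 = 0.

H_0 ≅ Z,  H_1 ≅ Z,  H_2 = 0.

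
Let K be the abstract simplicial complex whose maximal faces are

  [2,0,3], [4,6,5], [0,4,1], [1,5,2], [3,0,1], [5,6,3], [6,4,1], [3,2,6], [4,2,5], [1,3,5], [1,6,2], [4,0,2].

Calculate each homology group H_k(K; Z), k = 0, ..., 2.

H_0 = Z,  H_1 = Z_2,  H_2 = 0.

K has 7 vertices, 18 edges, 12 triangles.
rank ∂_0 = 0, rank ∂_1 = 6 ⇒ b_0 = 7 − 0 − 6 = 1; all invariant factors of ∂_1 are 1 so no torsion. So H_0 ≅ Z.
rank ∂_1 = 6, rank ∂_2 = 12 ⇒ b_1 = 18 − 6 − 12 = 0; ∂_2 has invariant factor(s) [2] giving torsion. So H_1 ≅ Z_2.
rank ∂_2 = 12, rank ∂_3 = 0 ⇒ b_2 = 12 − 12 − 0 = 0. So H_2 ≅ 0.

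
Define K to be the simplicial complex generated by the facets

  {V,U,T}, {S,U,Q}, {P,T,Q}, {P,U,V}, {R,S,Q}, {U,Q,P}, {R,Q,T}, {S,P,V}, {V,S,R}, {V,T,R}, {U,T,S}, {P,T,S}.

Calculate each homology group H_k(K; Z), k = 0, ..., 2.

H_0 = Z,  H_1 = Z/2,  H_2 = 0.

K has 7 vertices, 18 edges, 12 triangles.
rank ∂_0 = 0, rank ∂_1 = 6 ⇒ b_0 = 7 − 0 − 6 = 1; all invariant factors of ∂_1 are 1 so no torsion. So H_0 = Z.
rank ∂_1 = 6, rank ∂_2 = 12 ⇒ b_1 = 18 − 6 − 12 = 0; ∂_2 has invariant factor(s) [2] giving torsion. So H_1 = Z/2.
rank ∂_2 = 12, rank ∂_3 = 0 ⇒ b_2 = 12 − 12 − 0 = 0. So H_2 = 0.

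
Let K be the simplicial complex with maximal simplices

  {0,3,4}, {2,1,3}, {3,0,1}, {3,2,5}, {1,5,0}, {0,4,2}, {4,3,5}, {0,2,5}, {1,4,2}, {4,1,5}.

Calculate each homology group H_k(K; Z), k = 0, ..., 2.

K has 6 vertices, 15 edges, 10 triangles.
rank ∂_0 = 0, rank ∂_1 = 5 ⇒ b_0 = 6 − 0 − 5 = 1; all invariant factors of ∂_1 are 1 so no torsion. So H_0 ≅ Z.
rank ∂_1 = 5, rank ∂_2 = 10 ⇒ b_1 = 15 − 5 − 10 = 0; ∂_2 has invariant factor(s) [2] giving torsion. So H_1 ≅ Z/2.
rank ∂_2 = 10, rank ∂_3 = 0 ⇒ b_2 = 10 − 10 − 0 = 0. So H_2 ≅ 0.

H_0 = Z,  H_1 = Z/2,  H_2 = 0.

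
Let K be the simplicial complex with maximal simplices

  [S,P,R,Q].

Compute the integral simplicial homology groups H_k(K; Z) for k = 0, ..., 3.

H_0 ≅ Z,  H_1 = 0,  H_2 = 0,  H_3 = 0.

We work with the vertex ordering P < Q < R < S. The simplices of K, each written with vertices in increasing order, are:

  0-simplices (4): P, Q, R, S
  1-simplices (6): PQ, PR, PS, QR, QS, RS
  2-simplices (4): PQR, PQS, PRS, QRS
  3-simplices (1): PQRS

giving chain groups C_0 ≅ Z^4, C_1 ≅ Z^6, C_2 ≅ Z^4, C_3 ≅ Z^1.

The boundary map ∂_1: C_1 → C_0 sends each edge [p,q] (with p < q) to q − p.
As a 4×6 matrix over Z this has rank 3, with invariant factors (1,1,1).

The boundary map ∂_2: C_2 → C_1 maps a triangle to the signed sum of its edges. For instance
  ∂PQR = QR − PR + PQ,
  ∂PRS = RS − PS + PR.
This gives a 6×4 integer matrix of rank 3; reducing to Smith normal form yields diagonal entries (1,1,1).

Boundary ∂_3: C_3 → C_2 sends each 3-simplex σ to the alternating sum Σ_i (−1)^i (σ with its i-th vertex removed). For instance
  ∂PQRS = QRS − PRS + PQS − PQR.
This gives a 4×1 integer matrix of rank 1; reducing to Smith normal form yields diagonal entries (1).

Computing H_k = (kernel of ∂_k) / (image of ∂_{k+1}):

  H_0: rank C_0 − rank ∂_1 = 4 − 3 = 1, and the invariant factors of ∂_1 are all 1, so H_0 ≅ Z.
  H_1: rank ker ∂_1 − rank ∂_2 = (6 − 3) − 3 = 0, and the invariant factors of ∂_2 are all 1, so H_1 ≅ 0.
  H_2: rank ker ∂_2 − rank ∂_3 = (4 − 3) − 1 = 0, and the invariant factors of ∂_3 are all 1, so H_2 ≅ 0.
  H_3: rank ker ∂_3 − rank ∂_4 = (1 − 1) − 0 = 0, and there is no ∂_4, so H_3 ≅ 0.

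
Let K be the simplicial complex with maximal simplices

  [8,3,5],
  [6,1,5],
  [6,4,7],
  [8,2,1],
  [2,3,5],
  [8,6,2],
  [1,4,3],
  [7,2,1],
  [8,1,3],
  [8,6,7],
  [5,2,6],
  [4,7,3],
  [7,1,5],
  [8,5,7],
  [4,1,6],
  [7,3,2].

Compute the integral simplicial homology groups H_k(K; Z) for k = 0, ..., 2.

We work with the vertex ordering 1 < 2 < 3 < 4 < 5 < 6 < 7 < 8. The simplices of K, each written with vertices in increasing order, are:

  0-simplices (8): [1], [2], [3], [4], [5], [6], [7], [8]
  1-simplices (24): (24 of them)
  2-simplices (16): [1,2,7], [1,2,8], [1,3,4], [1,3,8], [1,4,6], [1,5,6], [1,5,7], [2,3,5], [2,3,7], [2,5,6], [2,6,8], [3,4,7], [3,5,8], [4,6,7], [5,7,8], [6,7,8]

so the chain groups are C_0 ≅ Z^8, C_1 ≅ Z^24, C_2 ≅ Z^16.

∂_1: C_1 → C_0 sends each edge [p,q] (with p < q) to q − p. For instance
  ∂[4,6] = [6] − [4].
The 8×24 boundary matrix has rank 7 and Smith normal form diag(1,1,1,1,1,1,1).

∂_2: C_2 → C_1 maps a triangle to the signed sum of its edges. For instance
  ∂[1,5,7] = [5,7] − [1,7] + [1,5],
  ∂[6,7,8] = [7,8] − [6,8] + [6,7].
The resulting 24×16 matrix has rank 15, and its Smith normal form has invariant factors (1,1,1,1,1,1,1,1,1,1,1,1,1,1,1).

Computing H_k = (kernel of ∂_k) / (image of ∂_{k+1}):

  H_0: rank C_0 − rank ∂_1 = 8 − 7 = 1, and the invariant factors of ∂_1 are all 1, so H_0 = Z.
  H_1: rank ker ∂_1 − rank ∂_2 = (24 − 7) − 15 = 2, and the invariant factors of ∂_2 are all 1, so H_1 = Z^2.
  H_2: rank ker ∂_2 − rank ∂_3 = (16 − 15) − 0 = 1, and there is no ∂_3, so H_2 = Z.

H_0 ≅ Z,  H_1 ≅ Z^2,  H_2 ≅ Z.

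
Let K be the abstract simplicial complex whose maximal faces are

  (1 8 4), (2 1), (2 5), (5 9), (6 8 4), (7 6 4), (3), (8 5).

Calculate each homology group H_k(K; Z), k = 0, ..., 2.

H_0 ≅ Z^2,  H_1 ≅ Z,  H_2 = 0.

K has 9 vertices, 11 edges, 3 triangles.
rank ∂_0 = 0, rank ∂_1 = 7 ⇒ b_0 = 9 − 0 − 7 = 2; all invariant factors of ∂_1 are 1 so no torsion. So H_0 ≅ Z^2.
rank ∂_1 = 7, rank ∂_2 = 3 ⇒ b_1 = 11 − 7 − 3 = 1; all invariant factors of ∂_2 are 1 so no torsion. So H_1 ≅ Z.
rank ∂_2 = 3, rank ∂_3 = 0 ⇒ b_2 = 3 − 3 − 0 = 0. So H_2 ≅ 0.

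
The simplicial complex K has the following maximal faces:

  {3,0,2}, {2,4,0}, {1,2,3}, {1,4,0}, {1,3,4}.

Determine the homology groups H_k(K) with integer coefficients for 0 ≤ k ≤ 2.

H_0 ≅ Z,  H_1 ≅ Z,  H_2 = 0.

Order the vertices as 0 < 1 < 2 < 3 < 4. Listing each simplex with vertices in this order, K has dimension 2 with simplices:

  0-simplices (5): [0], [1], [2], [3], [4]
  1-simplices (10): [0,1], [0,2], [0,3], [0,4], [1,2], [1,3], [1,4], [2,3], [2,4], [3,4]
  2-simplices (5): [0,1,4], [0,2,3], [0,2,4], [1,2,3], [1,3,4]

giving chain groups C_0 ≅ Z^5, C_1 ≅ Z^10, C_2 ≅ Z^5.

∂_1: C_1 → C_0 maps an edge to its endpoints' difference, ∂[p,q] = q − p.
This gives a 5×10 integer matrix of rank 4; reducing to Smith normal form yields diagonal entries (1,1,1,1).

Boundary ∂_2: C_2 → C_1 maps a triangle to the signed sum of its edges. For instance
  ∂[0,1,4] = [1,4] − [0,4] + [0,1],
  ∂[1,3,4] = [3,4] − [1,4] + [1,3].
The resulting 10×5 matrix has rank 5, and its Smith normal form has invariant factors (1,1,1,1,1).

Reading off H_k = ker ∂_k / im ∂_{k+1}:

  H_0: rank C_0 − rank ∂_1 = 5 − 4 = 1, and the invariant factors of ∂_1 are all 1, so H_0 = Z.
  H_1: rank ker ∂_1 − rank ∂_2 = (10 − 4) − 5 = 1, and the invariant factors of ∂_2 are all 1, so H_1 = Z.
  H_2: rank ker ∂_2 − rank ∂_3 = (5 − 5) − 0 = 0, and there is no ∂_3, so H_2 = 0.

As a check, the Euler characteristic is 5 − 10 + 5 = 0, which agrees with 1 − 1 + 0 = 0.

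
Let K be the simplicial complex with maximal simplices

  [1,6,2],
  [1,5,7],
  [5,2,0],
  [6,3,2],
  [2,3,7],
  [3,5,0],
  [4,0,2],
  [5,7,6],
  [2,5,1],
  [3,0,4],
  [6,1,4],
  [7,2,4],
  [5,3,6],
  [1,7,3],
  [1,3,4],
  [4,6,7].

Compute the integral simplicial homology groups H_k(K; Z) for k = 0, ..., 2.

H_0 = Z,  H_1 = Z^2,  H_2 = Z.

Order the vertices as 0 < 1 < 2 < 3 < 4 < 5 < 6 < 7. Listing each simplex with vertices in this order, K has dimension 2 with simplices:

  0-simplices (8): [0], [1], [2], [3], [4], [5], [6], [7]
  1-simplices (24): (24 of them)
  2-simplices (16): [0,2,4], [0,2,5], [0,3,4], [0,3,5], [1,2,5], [1,2,6], [1,3,4], [1,3,7], [1,4,6], [1,5,7], [2,3,6], [2,3,7], [2,4,7], [3,5,6], [4,6,7], [5,6,7]

giving chain groups C_0 ≅ Z^8, C_1 ≅ Z^24, C_2 ≅ Z^16.

∂_1: C_1 → C_0 sends each edge [p,q] (with p < q) to q − p.
The resulting 8×24 matrix has rank 7, and its Smith normal form has invariant factors (1,1,1,1,1,1,1).

The boundary map ∂_2: C_2 → C_1 maps a triangle to the signed sum of its edges. For instance
  ∂[1,5,7] = [5,7] − [1,7] + [1,5],
  ∂[3,5,6] = [5,6] − [3,6] + [3,5].
This gives a 24×16 integer matrix of rank 15; reducing to Smith normal form yields diagonal entries (1,1,1,1,1,1,1,1,1,1,1,1,1,1,1).

Computing H_k = (kernel of ∂_k) / (image of ∂_{k+1}):

  H_0: rank C_0 − rank ∂_1 = 8 − 7 = 1, and the invariant factors of ∂_1 are all 1, so H_0 ≅ Z.
  H_1: rank ker ∂_1 − rank ∂_2 = (24 − 7) − 15 = 2, and the invariant factors of ∂_2 are all 1, so H_1 ≅ Z^2.
  H_2: rank ker ∂_2 − rank ∂_3 = (16 − 15) − 0 = 1, and there is no ∂_3, so H_2 ≅ Z.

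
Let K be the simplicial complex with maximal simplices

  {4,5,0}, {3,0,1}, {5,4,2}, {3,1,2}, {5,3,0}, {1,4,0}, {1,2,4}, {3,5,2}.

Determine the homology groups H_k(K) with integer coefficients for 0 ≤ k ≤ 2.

H_0 = Z,  H_1 = 0,  H_2 = Z.

K has 6 vertices, 12 edges, 8 triangles.
rank ∂_0 = 0, rank ∂_1 = 5 ⇒ b_0 = 6 − 0 − 5 = 1; all invariant factors of ∂_1 are 1 so no torsion. So H_0 = Z.
rank ∂_1 = 5, rank ∂_2 = 7 ⇒ b_1 = 12 − 5 − 7 = 0; all invariant factors of ∂_2 are 1 so no torsion. So H_1 = 0.
rank ∂_2 = 7, rank ∂_3 = 0 ⇒ b_2 = 8 − 7 − 0 = 1. So H_2 = Z.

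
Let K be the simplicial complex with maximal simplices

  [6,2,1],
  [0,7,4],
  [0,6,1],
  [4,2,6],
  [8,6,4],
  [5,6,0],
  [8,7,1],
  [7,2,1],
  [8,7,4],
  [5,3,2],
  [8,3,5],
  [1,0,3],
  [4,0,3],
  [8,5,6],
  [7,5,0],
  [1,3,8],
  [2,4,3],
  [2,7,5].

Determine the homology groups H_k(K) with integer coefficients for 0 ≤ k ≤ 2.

Take the total order 0 < 1 < 2 < 3 < 4 < 5 < 6 < 7 < 8 on the vertex set. Then K (dimension 2) consists of the simplices:

  0-simplices (9): [0], [1], [2], [3], [4], [5], [6], [7], [8]
  1-simplices (27): (27 of them)
  2-simplices (18): [0,1,3], [0,1,6], [0,3,4], [0,4,7], [0,5,6], [0,5,7], [1,2,6], [1,2,7], [1,3,8], [1,7,8], [2,3,4], [2,3,5], [2,4,6], [2,5,7], [3,5,8], [4,6,8], [4,7,8], [5,6,8]

Hence C_0 ≅ Z^9, C_1 ≅ Z^27, C_2 ≅ Z^18.

∂_1: C_1 → C_0 sends each edge [p,q] (with p < q) to q − p. For instance
  ∂[0,6] = [6] − [0].
As a 9×27 matrix over Z this has rank 8, with invariant factors (1,1,1,1,1,1,1,1).

The boundary map ∂_2: C_2 → C_1 sends each 2-simplex [p,q,r] to [q,r] − [p,r] + [p,q]. For instance
  ∂[1,7,8] = [7,8] − [1,8] + [1,7],
  ∂[0,4,7] = [4,7] − [0,7] + [0,4].
The 27×18 boundary matrix has rank 17 and Smith normal form diag(1,1,1,1,1,1,1,1,1,1,1,1,1,1,1,1,1).

From H_k ≅ ker(∂_k) / im(∂_{k+1}) we obtain:

  H_0: rank C_0 − rank ∂_1 = 9 − 8 = 1, and the invariant factors of ∂_1 are all 1, so H_0 = Z.
  H_1: rank ker ∂_1 − rank ∂_2 = (27 − 8) − 17 = 2, and the invariant factors of ∂_2 are all 1, so H_1 = Z^2.
  H_2: rank ker ∂_2 − rank ∂_3 = (18 − 17) − 0 = 1, and there is no ∂_3, so H_2 = Z.

As a check, the Euler characteristic is 9 − 27 + 18 = 0, which agrees with 1 − 2 + 1 = 0.
(K is a triangulation of the torus T^2.)

H_0 = Z,  H_1 = Z^2,  H_2 = Z.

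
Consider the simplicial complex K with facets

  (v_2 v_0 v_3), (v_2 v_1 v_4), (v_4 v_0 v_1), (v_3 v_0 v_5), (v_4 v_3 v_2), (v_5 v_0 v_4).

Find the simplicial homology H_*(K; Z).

H_0 ≅ Z,  H_1 ≅ Z,  H_2 = 0.

Order the vertices as v_0 < v_1 < v_2 < v_3 < v_4 < v_5. Listing each simplex with vertices in this order, K has dimension 2 with simplices:

  0-simplices (6): [v_0], [v_1], [v_2], [v_3], [v_4], [v_5]
  1-simplices (12): [v_0,v_1], [v_0,v_2], [v_0,v_3], [v_0,v_4], [v_0,v_5], [v_1,v_2], [v_1,v_4], [v_2,v_3], [v_2,v_4], [v_3,v_4], [v_3,v_5], [v_4,v_5]
  2-simplices (6): [v_0,v_1,v_4], [v_0,v_2,v_3], [v_0,v_3,v_5], [v_0,v_4,v_5], [v_1,v_2,v_4], [v_2,v_3,v_4]

giving chain groups C_0 ≅ Z^6, C_1 ≅ Z^12, C_2 ≅ Z^6.

Boundary ∂_1: C_1 → C_0 is given by ∂[p,q] = [q] − [p].
This gives a 6×12 integer matrix of rank 5; reducing to Smith normal form yields diagonal entries (1,1,1,1,1).

The boundary map ∂_2: C_2 → C_1 maps a triangle to the signed sum of its edges. For instance
  ∂[v_0,v_1,v_4] = [v_1,v_4] − [v_0,v_4] + [v_0,v_1],
  ∂[v_0,v_3,v_5] = [v_3,v_5] − [v_0,v_5] + [v_0,v_3].
This gives a 12×6 integer matrix of rank 6; reducing to Smith normal form yields diagonal entries (1,1,1,1,1,1).

Computing H_k = (kernel of ∂_k) / (image of ∂_{k+1}):

  H_0: rank C_0 − rank ∂_1 = 6 − 5 = 1, and the invariant factors of ∂_1 are all 1, so H_0 = Z.
  H_1: rank ker ∂_1 − rank ∂_2 = (12 − 5) − 6 = 1, and the invariant factors of ∂_2 are all 1, so H_1 = Z.
  H_2: rank ker ∂_2 − rank ∂_3 = (6 − 6) − 0 = 0, and there is no ∂_3, so H_2 = 0.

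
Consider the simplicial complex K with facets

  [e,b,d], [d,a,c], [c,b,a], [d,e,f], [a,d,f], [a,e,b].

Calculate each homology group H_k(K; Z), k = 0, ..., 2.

We work with the vertex ordering a < b < c < d < e < f. The simplices of K, each written with vertices in increasing order, are:

  0-simplices (6): a, b, c, d, e, f
  1-simplices (12): ab, ac, ad, ae, af, bc, bd, be, cd, de, df, ef
  2-simplices (6): abc, abe, acd, adf, bde, def

so the chain groups are C_0 ≅ Z^6, C_1 ≅ Z^12, C_2 ≅ Z^6.

Boundary ∂_1: C_1 → C_0 maps an edge to its endpoints' difference, ∂[p,q] = q − p. For instance
  ∂bc = c − b.
As a 6×12 matrix over Z this has rank 5, with invariant factors (1,1,1,1,1).

∂_2: C_2 → C_1 acts by ∂[p,q,r] = [q,r] − [p,r] + [p,q]. For instance
  ∂def = ef − df + de,
  ∂bde = de − be + bd.
This gives a 12×6 integer matrix of rank 6; reducing to Smith normal form yields diagonal entries (1,1,1,1,1,1).

Computing H_k = (kernel of ∂_k) / (image of ∂_{k+1}):

  H_0: rank C_0 − rank ∂_1 = 6 − 5 = 1, and the invariant factors of ∂_1 are all 1, so H_0 ≅ Z.
  H_1: rank ker ∂_1 − rank ∂_2 = (12 − 5) − 6 = 1, and the invariant factors of ∂_2 are all 1, so H_1 ≅ Z.
  H_2: rank ker ∂_2 − rank ∂_3 = (6 − 6) − 0 = 0, and there is no ∂_3, so H_2 ≅ 0.

(K is a triangulation of the cylinder S^1 x I.)

H_0 = Z,  H_1 = Z,  H_2 = 0.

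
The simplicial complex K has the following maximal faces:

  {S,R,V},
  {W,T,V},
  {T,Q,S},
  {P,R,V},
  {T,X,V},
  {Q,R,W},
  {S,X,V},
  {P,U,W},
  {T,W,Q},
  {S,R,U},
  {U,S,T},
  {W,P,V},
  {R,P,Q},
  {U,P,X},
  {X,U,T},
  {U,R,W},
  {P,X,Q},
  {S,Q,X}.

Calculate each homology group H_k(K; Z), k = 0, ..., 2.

H_0 ≅ Z,  H_1 ≅ Z ⊕ Z/2,  H_2 = 0.

We work with the vertex ordering P < Q < R < S < T < U < V < W < X. The simplices of K, each written with vertices in increasing order, are:

  0-simplices (9): P, Q, R, S, T, U, V, W, X
  1-simplices (27): PQ, PR, PU, PV, PW, PX, QR, QS, QT, QW, QX, RS, RU, RV, RW, ST, SU, SV, SX, TU, TV, TW, TX, UW, UX, VW, VX
  2-simplices (18): PQR, PQX, PRV, PUW, PUX, PVW, QRW, QST, QSX, QTW, RSU, RSV, RUW, STU, SVX, TUX, TVW, TVX

Hence C_0 ≅ Z^9, C_1 ≅ Z^27, C_2 ≅ Z^18.

∂_1: C_1 → C_0 is given by ∂[p,q] = [q] − [p].
As a 9×27 matrix over Z this has rank 8, with invariant factors (1,1,1,1,1,1,1,1).

Boundary ∂_2: C_2 → C_1 acts by ∂[p,q,r] = [q,r] − [p,r] + [p,q]. For instance
  ∂PUW = UW − PW + PU,
  ∂PQR = QR − PR + PQ.
The 27×18 boundary matrix has rank 18 and Smith normal form diag(1,1,1,1,1,1,1,1,1,1,1,1,1,1,1,1,1,2).

Reading off H_k = ker ∂_k / im ∂_{k+1}:

  H_0: rank C_0 − rank ∂_1 = 9 − 8 = 1, and the invariant factors of ∂_1 are all 1, so H_0 ≅ Z.
  H_1: rank ker ∂_1 − rank ∂_2 = (27 − 8) − 18 = 1, and ∂_2 has invariant factor 2 > 1, so H_1 ≅ Z ⊕ Z/2.
  H_2: rank ker ∂_2 − rank ∂_3 = (18 − 18) − 0 = 0, and there is no ∂_3, so H_2 ≅ 0.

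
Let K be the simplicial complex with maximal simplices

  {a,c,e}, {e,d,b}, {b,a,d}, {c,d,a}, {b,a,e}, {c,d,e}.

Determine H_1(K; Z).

H_1 = 0.

Take the total order a < b < c < d < e on the vertex set. Then K (dimension 2) consists of the simplices:

  0-simplices (5): a, b, c, d, e
  1-simplices (9): ab, ac, ad, ae, bd, be, cd, ce, de
  2-simplices (6): abd, abe, acd, ace, bde, cde

so the chain groups are C_0 ≅ Z^5, C_1 ≅ Z^9, C_2 ≅ Z^6.

∂_1: C_1 → C_0 sends each edge [p,q] (with p < q) to q − p.
This gives a 5×9 integer matrix of rank 4; reducing to Smith normal form yields diagonal entries (1,1,1,1).

The boundary map ∂_2: C_2 → C_1 acts by ∂[p,q,r] = [q,r] − [p,r] + [p,q]. For instance
  ∂ace = ce − ae + ac,
  ∂cde = de − ce + cd.
The resulting 9×6 matrix has rank 5, and its Smith normal form has invariant factors (1,1,1,1,1).

Now H_k = ker ∂_k / im ∂_{k+1}, so:

  H_1: rank ker ∂_1 − rank ∂_2 = (9 − 4) − 5 = 0, and the invariant factors of ∂_2 are all 1, so H_1 = 0.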